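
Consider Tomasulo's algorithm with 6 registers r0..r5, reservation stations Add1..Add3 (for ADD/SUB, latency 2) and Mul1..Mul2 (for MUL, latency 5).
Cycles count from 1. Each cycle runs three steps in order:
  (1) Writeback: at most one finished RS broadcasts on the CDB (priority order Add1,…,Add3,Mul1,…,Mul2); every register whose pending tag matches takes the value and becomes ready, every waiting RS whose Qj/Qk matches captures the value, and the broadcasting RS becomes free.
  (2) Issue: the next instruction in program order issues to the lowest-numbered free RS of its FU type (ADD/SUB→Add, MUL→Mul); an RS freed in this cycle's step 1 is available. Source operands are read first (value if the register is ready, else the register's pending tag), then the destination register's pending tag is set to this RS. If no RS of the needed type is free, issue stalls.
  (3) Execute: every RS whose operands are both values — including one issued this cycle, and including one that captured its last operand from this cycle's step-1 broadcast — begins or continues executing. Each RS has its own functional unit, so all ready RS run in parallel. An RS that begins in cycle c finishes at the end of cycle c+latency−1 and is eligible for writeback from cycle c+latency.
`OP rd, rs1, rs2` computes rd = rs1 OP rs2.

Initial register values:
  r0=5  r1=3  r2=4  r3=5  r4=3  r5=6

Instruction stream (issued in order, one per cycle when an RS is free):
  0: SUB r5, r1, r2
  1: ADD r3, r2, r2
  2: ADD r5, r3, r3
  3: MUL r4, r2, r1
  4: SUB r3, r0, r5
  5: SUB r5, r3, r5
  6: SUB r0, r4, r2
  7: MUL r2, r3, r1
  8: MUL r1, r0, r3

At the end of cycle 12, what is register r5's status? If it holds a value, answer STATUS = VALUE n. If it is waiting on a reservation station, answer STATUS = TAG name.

c1: issue SUB r5<-Add1 | r0:5,r1:3,r2:4,r3:5,r4:3,r5:Add1
c2: issue ADD r3<-Add2 | r0:5,r1:3,r2:4,r3:Add2,r4:3,r5:Add1
c3: CDB Add1=-1; issue ADD r5<-Add1 | r0:5,r1:3,r2:4,r3:Add2,r4:3,r5:Add1
c4: CDB Add2=8; issue MUL r4<-Mul1 | r0:5,r1:3,r2:4,r3:8,r4:Mul1,r5:Add1
c5: issue SUB r3<-Add2 | r0:5,r1:3,r2:4,r3:Add2,r4:Mul1,r5:Add1
c6: CDB Add1=16; issue SUB r5<-Add1 | r0:5,r1:3,r2:4,r3:Add2,r4:Mul1,r5:Add1
c7: issue SUB r0<-Add3 | r0:Add3,r1:3,r2:4,r3:Add2,r4:Mul1,r5:Add1
c8: CDB Add2=-11; issue MUL r2<-Mul2 | r0:Add3,r1:3,r2:Mul2,r3:-11,r4:Mul1,r5:Add1
c9: CDB Mul1=12; issue MUL r1<-Mul1 | r0:Add3,r1:Mul1,r2:Mul2,r3:-11,r4:12,r5:Add1
c10: CDB Add1=-27 | r0:Add3,r1:Mul1,r2:Mul2,r3:-11,r4:12,r5:-27
c11: CDB Add3=8 | r0:8,r1:Mul1,r2:Mul2,r3:-11,r4:12,r5:-27
c12: - | r0:8,r1:Mul1,r2:Mul2,r3:-11,r4:12,r5:-27

STATUS = VALUE -27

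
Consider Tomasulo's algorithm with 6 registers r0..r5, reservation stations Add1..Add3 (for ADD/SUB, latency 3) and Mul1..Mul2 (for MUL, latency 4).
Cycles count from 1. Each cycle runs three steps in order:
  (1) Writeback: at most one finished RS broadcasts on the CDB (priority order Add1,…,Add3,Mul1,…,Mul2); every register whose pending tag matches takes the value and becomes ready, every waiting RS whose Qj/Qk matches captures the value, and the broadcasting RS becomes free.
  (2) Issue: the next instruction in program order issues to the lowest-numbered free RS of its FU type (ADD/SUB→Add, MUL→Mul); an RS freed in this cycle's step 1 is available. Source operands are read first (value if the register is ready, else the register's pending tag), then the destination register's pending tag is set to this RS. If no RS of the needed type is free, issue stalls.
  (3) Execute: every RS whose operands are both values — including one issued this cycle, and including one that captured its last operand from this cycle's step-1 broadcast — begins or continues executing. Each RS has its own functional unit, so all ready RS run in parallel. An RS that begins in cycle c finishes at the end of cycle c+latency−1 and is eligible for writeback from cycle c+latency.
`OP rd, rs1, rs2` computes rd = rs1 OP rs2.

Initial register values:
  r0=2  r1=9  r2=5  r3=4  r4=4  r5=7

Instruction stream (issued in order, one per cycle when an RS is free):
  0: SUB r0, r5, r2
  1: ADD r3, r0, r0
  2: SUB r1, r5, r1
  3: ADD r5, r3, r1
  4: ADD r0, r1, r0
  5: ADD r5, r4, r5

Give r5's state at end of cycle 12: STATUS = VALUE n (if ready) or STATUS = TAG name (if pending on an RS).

c1: issue SUB r0<-Add1 | r0:Add1,r1:9,r2:5,r3:4,r4:4,r5:7
c2: issue ADD r3<-Add2 | r0:Add1,r1:9,r2:5,r3:Add2,r4:4,r5:7
c3: issue SUB r1<-Add3 | r0:Add1,r1:Add3,r2:5,r3:Add2,r4:4,r5:7
c4: CDB Add1=2; issue ADD r5<-Add1 | r0:2,r1:Add3,r2:5,r3:Add2,r4:4,r5:Add1
c5: stall | r0:2,r1:Add3,r2:5,r3:Add2,r4:4,r5:Add1
c6: CDB Add3=-2; issue ADD r0<-Add3 | r0:Add3,r1:-2,r2:5,r3:Add2,r4:4,r5:Add1
c7: CDB Add2=4; issue ADD r5<-Add2 | r0:Add3,r1:-2,r2:5,r3:4,r4:4,r5:Add2
c8: - | r0:Add3,r1:-2,r2:5,r3:4,r4:4,r5:Add2
c9: CDB Add3=0 | r0:0,r1:-2,r2:5,r3:4,r4:4,r5:Add2
c10: CDB Add1=2 | r0:0,r1:-2,r2:5,r3:4,r4:4,r5:Add2
c11: - | r0:0,r1:-2,r2:5,r3:4,r4:4,r5:Add2
c12: - | r0:0,r1:-2,r2:5,r3:4,r4:4,r5:Add2

STATUS = TAG Add2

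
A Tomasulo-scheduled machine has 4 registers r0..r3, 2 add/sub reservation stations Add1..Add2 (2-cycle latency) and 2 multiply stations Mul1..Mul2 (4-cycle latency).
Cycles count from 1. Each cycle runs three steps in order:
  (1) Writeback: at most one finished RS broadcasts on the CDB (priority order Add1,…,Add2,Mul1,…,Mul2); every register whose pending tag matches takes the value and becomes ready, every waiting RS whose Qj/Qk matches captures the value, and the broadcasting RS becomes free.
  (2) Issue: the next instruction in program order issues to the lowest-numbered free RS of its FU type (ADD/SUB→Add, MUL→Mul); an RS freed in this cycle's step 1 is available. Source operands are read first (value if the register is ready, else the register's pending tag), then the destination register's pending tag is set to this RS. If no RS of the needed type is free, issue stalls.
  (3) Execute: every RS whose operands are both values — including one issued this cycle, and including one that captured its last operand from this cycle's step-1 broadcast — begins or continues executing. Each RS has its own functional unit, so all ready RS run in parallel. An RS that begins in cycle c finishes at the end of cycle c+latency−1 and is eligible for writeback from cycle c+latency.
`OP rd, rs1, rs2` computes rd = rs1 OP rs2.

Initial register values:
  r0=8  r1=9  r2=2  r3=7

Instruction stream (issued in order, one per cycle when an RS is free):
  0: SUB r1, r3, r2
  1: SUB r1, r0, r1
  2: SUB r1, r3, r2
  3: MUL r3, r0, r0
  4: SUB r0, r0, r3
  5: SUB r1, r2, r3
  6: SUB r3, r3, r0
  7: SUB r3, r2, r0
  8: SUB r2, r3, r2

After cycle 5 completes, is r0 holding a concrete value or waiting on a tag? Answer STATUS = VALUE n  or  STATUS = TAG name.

cycle 1: issue SUB r1<-Add1 // r0:8,r1:Add1,r2:2,r3:7
cycle 2: issue SUB r1<-Add2 // r0:8,r1:Add2,r2:2,r3:7
cycle 3: CDB Add1=5; issue SUB r1<-Add1 // r0:8,r1:Add1,r2:2,r3:7
cycle 4: issue MUL r3<-Mul1 // r0:8,r1:Add1,r2:2,r3:Mul1
cycle 5: CDB Add1=5; issue SUB r0<-Add1 // r0:Add1,r1:5,r2:2,r3:Mul1

STATUS = TAG Add1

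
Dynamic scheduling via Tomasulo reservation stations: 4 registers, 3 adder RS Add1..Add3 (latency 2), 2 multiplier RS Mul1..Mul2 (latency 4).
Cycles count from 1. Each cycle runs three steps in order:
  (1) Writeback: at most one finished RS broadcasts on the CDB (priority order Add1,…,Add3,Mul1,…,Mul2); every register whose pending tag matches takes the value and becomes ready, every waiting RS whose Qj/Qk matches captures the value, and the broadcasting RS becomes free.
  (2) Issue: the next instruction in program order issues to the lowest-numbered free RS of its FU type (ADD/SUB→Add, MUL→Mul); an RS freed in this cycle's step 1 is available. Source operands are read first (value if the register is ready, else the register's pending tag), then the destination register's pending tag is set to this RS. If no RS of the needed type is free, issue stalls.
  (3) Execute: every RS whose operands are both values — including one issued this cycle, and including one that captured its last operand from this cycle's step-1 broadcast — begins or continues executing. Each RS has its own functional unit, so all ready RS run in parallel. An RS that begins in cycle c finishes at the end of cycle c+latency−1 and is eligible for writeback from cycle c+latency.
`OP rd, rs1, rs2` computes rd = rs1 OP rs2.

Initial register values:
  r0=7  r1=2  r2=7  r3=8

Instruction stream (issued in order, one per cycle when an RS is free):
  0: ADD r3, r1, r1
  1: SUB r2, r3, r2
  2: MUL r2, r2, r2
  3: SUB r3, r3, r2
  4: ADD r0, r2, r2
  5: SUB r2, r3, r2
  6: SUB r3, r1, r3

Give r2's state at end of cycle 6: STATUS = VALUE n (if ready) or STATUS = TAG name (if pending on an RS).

cycle 1: issue ADD r3<-Add1 // r0:7,r1:2,r2:7,r3:Add1
cycle 2: issue SUB r2<-Add2 // r0:7,r1:2,r2:Add2,r3:Add1
cycle 3: CDB Add1=4; issue MUL r2<-Mul1 // r0:7,r1:2,r2:Mul1,r3:4
cycle 4: issue SUB r3<-Add1 // r0:7,r1:2,r2:Mul1,r3:Add1
cycle 5: CDB Add2=-3; issue ADD r0<-Add2 // r0:Add2,r1:2,r2:Mul1,r3:Add1
cycle 6: issue SUB r2<-Add3 // r0:Add2,r1:2,r2:Add3,r3:Add1

STATUS = TAG Add3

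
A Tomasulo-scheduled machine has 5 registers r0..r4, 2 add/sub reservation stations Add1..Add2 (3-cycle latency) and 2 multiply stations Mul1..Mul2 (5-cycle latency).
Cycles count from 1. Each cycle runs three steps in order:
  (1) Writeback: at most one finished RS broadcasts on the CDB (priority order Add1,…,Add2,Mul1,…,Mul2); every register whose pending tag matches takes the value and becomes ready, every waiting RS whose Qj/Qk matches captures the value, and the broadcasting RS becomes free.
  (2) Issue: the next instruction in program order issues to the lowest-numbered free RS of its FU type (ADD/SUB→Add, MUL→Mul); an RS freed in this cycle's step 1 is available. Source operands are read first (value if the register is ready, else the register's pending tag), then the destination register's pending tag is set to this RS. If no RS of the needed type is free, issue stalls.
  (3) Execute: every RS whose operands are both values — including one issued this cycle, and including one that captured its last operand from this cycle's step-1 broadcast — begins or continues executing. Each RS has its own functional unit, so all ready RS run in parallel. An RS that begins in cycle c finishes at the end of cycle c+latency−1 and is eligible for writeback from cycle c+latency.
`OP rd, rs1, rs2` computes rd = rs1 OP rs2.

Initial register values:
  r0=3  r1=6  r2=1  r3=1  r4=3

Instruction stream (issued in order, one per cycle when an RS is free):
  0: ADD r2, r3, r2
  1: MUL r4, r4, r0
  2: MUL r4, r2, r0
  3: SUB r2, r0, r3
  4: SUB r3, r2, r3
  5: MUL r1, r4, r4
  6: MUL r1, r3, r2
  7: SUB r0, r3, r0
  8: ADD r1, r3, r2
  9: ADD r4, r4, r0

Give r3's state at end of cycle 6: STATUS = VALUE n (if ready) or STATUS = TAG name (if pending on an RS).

cycle 1: issue ADD r2<-Add1 // r0:3,r1:6,r2:Add1,r3:1,r4:3
cycle 2: issue MUL r4<-Mul1 // r0:3,r1:6,r2:Add1,r3:1,r4:Mul1
cycle 3: issue MUL r4<-Mul2 // r0:3,r1:6,r2:Add1,r3:1,r4:Mul2
cycle 4: CDB Add1=2; issue SUB r2<-Add1 // r0:3,r1:6,r2:Add1,r3:1,r4:Mul2
cycle 5: issue SUB r3<-Add2 // r0:3,r1:6,r2:Add1,r3:Add2,r4:Mul2
cycle 6: stall // r0:3,r1:6,r2:Add1,r3:Add2,r4:Mul2

STATUS = TAG Add2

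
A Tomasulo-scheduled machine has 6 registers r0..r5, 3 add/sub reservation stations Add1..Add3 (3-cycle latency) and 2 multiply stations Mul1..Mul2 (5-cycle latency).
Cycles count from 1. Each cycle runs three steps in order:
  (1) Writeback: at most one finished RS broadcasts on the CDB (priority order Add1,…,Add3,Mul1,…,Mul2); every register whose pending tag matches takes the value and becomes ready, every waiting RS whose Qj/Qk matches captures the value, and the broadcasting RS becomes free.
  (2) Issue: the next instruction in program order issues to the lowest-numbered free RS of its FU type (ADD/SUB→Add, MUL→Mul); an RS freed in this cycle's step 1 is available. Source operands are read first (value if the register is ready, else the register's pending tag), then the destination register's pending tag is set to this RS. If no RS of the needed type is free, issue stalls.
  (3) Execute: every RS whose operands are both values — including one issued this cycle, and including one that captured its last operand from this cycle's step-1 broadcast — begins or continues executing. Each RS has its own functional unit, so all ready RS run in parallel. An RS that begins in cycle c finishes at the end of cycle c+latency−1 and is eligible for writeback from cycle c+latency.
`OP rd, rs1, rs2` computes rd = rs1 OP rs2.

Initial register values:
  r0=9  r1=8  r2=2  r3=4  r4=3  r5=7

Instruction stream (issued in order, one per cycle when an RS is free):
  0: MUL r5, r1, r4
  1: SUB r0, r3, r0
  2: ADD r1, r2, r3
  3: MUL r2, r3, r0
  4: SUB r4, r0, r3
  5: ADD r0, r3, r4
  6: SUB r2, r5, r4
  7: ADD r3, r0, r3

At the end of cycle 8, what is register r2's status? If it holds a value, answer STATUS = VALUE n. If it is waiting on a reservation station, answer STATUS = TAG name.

STATUS = TAG Add3

cycle 1: issue MUL r5<-Mul1 // r0:9,r1:8,r2:2,r3:4,r4:3,r5:Mul1
cycle 2: issue SUB r0<-Add1 // r0:Add1,r1:8,r2:2,r3:4,r4:3,r5:Mul1
cycle 3: issue ADD r1<-Add2 // r0:Add1,r1:Add2,r2:2,r3:4,r4:3,r5:Mul1
cycle 4: issue MUL r2<-Mul2 // r0:Add1,r1:Add2,r2:Mul2,r3:4,r4:3,r5:Mul1
cycle 5: CDB Add1=-5; issue SUB r4<-Add1 // r0:-5,r1:Add2,r2:Mul2,r3:4,r4:Add1,r5:Mul1
cycle 6: CDB Add2=6; issue ADD r0<-Add2 // r0:Add2,r1:6,r2:Mul2,r3:4,r4:Add1,r5:Mul1
cycle 7: CDB Mul1=24; issue SUB r2<-Add3 // r0:Add2,r1:6,r2:Add3,r3:4,r4:Add1,r5:24
cycle 8: CDB Add1=-9; issue ADD r3<-Add1 // r0:Add2,r1:6,r2:Add3,r3:Add1,r4:-9,r5:24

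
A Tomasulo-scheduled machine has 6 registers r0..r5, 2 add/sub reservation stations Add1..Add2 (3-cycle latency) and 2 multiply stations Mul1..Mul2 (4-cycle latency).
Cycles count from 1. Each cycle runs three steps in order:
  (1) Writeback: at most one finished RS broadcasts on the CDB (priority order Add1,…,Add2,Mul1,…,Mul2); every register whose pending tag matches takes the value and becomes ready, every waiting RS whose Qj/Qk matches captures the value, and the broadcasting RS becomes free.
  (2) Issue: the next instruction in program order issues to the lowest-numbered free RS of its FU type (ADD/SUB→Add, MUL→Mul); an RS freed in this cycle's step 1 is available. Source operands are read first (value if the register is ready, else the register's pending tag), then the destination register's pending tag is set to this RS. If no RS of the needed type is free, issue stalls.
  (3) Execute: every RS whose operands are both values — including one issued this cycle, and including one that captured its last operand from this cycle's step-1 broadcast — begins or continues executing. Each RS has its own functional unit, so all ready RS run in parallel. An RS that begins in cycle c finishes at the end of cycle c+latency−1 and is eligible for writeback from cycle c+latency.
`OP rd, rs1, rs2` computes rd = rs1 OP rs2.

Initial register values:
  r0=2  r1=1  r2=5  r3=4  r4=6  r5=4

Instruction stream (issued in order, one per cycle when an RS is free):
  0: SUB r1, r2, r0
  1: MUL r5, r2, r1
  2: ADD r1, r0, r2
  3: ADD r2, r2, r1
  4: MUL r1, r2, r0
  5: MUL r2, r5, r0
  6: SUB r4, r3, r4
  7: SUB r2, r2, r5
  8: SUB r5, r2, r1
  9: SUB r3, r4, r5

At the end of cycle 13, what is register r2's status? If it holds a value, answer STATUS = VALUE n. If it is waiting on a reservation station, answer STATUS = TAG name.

c1: issue SUB r1<-Add1 | r0:2,r1:Add1,r2:5,r3:4,r4:6,r5:4
c2: issue MUL r5<-Mul1 | r0:2,r1:Add1,r2:5,r3:4,r4:6,r5:Mul1
c3: issue ADD r1<-Add2 | r0:2,r1:Add2,r2:5,r3:4,r4:6,r5:Mul1
c4: CDB Add1=3; issue ADD r2<-Add1 | r0:2,r1:Add2,r2:Add1,r3:4,r4:6,r5:Mul1
c5: issue MUL r1<-Mul2 | r0:2,r1:Mul2,r2:Add1,r3:4,r4:6,r5:Mul1
c6: CDB Add2=7; stall | r0:2,r1:Mul2,r2:Add1,r3:4,r4:6,r5:Mul1
c7: stall | r0:2,r1:Mul2,r2:Add1,r3:4,r4:6,r5:Mul1
c8: CDB Mul1=15; issue MUL r2<-Mul1 | r0:2,r1:Mul2,r2:Mul1,r3:4,r4:6,r5:15
c9: CDB Add1=12; issue SUB r4<-Add1 | r0:2,r1:Mul2,r2:Mul1,r3:4,r4:Add1,r5:15
c10: issue SUB r2<-Add2 | r0:2,r1:Mul2,r2:Add2,r3:4,r4:Add1,r5:15
c11: stall | r0:2,r1:Mul2,r2:Add2,r3:4,r4:Add1,r5:15
c12: CDB Add1=-2; issue SUB r5<-Add1 | r0:2,r1:Mul2,r2:Add2,r3:4,r4:-2,r5:Add1
c13: CDB Mul1=30; stall | r0:2,r1:Mul2,r2:Add2,r3:4,r4:-2,r5:Add1

STATUS = TAG Add2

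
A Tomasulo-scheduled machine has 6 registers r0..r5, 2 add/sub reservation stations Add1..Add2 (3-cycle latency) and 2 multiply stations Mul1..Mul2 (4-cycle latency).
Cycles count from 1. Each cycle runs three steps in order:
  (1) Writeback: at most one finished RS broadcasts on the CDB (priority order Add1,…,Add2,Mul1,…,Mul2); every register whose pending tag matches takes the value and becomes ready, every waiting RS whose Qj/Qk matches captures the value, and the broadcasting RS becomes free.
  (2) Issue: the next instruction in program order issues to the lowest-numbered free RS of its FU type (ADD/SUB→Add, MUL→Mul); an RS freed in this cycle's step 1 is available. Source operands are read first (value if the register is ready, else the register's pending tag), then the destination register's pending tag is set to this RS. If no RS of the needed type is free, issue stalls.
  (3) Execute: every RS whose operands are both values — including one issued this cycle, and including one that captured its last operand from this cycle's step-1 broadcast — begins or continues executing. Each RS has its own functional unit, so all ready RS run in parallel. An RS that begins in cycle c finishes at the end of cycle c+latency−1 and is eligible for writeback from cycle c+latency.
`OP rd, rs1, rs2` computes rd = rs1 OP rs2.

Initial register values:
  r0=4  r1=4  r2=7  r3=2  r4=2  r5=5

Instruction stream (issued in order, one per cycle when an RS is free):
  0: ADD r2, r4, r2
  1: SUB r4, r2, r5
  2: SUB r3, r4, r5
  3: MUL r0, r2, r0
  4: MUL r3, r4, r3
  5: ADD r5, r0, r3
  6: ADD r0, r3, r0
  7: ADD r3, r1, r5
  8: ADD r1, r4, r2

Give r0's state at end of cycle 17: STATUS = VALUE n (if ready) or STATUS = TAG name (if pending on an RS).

cycle 1: issue ADD r2<-Add1 // r0:4,r1:4,r2:Add1,r3:2,r4:2,r5:5
cycle 2: issue SUB r4<-Add2 // r0:4,r1:4,r2:Add1,r3:2,r4:Add2,r5:5
cycle 3: stall // r0:4,r1:4,r2:Add1,r3:2,r4:Add2,r5:5
cycle 4: CDB Add1=9; issue SUB r3<-Add1 // r0:4,r1:4,r2:9,r3:Add1,r4:Add2,r5:5
cycle 5: issue MUL r0<-Mul1 // r0:Mul1,r1:4,r2:9,r3:Add1,r4:Add2,r5:5
cycle 6: issue MUL r3<-Mul2 // r0:Mul1,r1:4,r2:9,r3:Mul2,r4:Add2,r5:5
cycle 7: CDB Add2=4; issue ADD r5<-Add2 // r0:Mul1,r1:4,r2:9,r3:Mul2,r4:4,r5:Add2
cycle 8: stall // r0:Mul1,r1:4,r2:9,r3:Mul2,r4:4,r5:Add2
cycle 9: CDB Mul1=36; stall // r0:36,r1:4,r2:9,r3:Mul2,r4:4,r5:Add2
cycle 10: CDB Add1=-1; issue ADD r0<-Add1 // r0:Add1,r1:4,r2:9,r3:Mul2,r4:4,r5:Add2
cycle 11: stall // r0:Add1,r1:4,r2:9,r3:Mul2,r4:4,r5:Add2
cycle 12: stall // r0:Add1,r1:4,r2:9,r3:Mul2,r4:4,r5:Add2
cycle 13: stall // r0:Add1,r1:4,r2:9,r3:Mul2,r4:4,r5:Add2
cycle 14: CDB Mul2=-4; stall // r0:Add1,r1:4,r2:9,r3:-4,r4:4,r5:Add2
cycle 15: stall // r0:Add1,r1:4,r2:9,r3:-4,r4:4,r5:Add2
cycle 16: stall // r0:Add1,r1:4,r2:9,r3:-4,r4:4,r5:Add2
cycle 17: CDB Add1=32; issue ADD r3<-Add1 // r0:32,r1:4,r2:9,r3:Add1,r4:4,r5:Add2

STATUS = VALUE 32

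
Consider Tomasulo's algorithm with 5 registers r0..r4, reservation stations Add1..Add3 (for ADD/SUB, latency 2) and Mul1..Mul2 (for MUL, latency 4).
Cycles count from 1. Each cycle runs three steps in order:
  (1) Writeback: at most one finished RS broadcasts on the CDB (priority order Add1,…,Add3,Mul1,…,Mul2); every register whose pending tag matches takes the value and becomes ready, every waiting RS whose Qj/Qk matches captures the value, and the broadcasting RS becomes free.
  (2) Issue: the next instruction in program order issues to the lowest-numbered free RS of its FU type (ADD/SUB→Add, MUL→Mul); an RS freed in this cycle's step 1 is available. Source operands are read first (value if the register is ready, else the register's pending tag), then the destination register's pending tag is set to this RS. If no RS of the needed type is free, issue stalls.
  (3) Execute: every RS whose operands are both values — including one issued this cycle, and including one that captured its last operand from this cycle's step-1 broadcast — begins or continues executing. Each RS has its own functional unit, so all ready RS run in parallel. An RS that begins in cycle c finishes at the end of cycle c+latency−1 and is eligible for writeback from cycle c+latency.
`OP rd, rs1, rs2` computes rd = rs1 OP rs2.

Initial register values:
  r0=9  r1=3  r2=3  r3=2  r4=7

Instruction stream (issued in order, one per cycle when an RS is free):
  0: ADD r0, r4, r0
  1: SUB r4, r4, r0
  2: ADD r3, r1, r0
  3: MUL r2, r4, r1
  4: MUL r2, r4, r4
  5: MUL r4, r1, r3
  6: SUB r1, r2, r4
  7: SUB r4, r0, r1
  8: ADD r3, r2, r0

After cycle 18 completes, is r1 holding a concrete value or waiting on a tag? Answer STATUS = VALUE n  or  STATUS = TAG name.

STATUS = VALUE 24

  c1: issue ADD r0<-Add1  regs: r0:Add1,r1:3,r2:3,r3:2,r4:7
  c2: issue SUB r4<-Add2  regs: r0:Add1,r1:3,r2:3,r3:2,r4:Add2
  c3: CDB Add1=16; issue ADD r3<-Add1  regs: r0:16,r1:3,r2:3,r3:Add1,r4:Add2
  c4: issue MUL r2<-Mul1  regs: r0:16,r1:3,r2:Mul1,r3:Add1,r4:Add2
  c5: CDB Add1=19; issue MUL r2<-Mul2  regs: r0:16,r1:3,r2:Mul2,r3:19,r4:Add2
  c6: CDB Add2=-9; stall  regs: r0:16,r1:3,r2:Mul2,r3:19,r4:-9
  c7: stall  regs: r0:16,r1:3,r2:Mul2,r3:19,r4:-9
  c8: stall  regs: r0:16,r1:3,r2:Mul2,r3:19,r4:-9
  c9: stall  regs: r0:16,r1:3,r2:Mul2,r3:19,r4:-9
  c10: CDB Mul1=-27; issue MUL r4<-Mul1  regs: r0:16,r1:3,r2:Mul2,r3:19,r4:Mul1
  c11: CDB Mul2=81; issue SUB r1<-Add1  regs: r0:16,r1:Add1,r2:81,r3:19,r4:Mul1
  c12: issue SUB r4<-Add2  regs: r0:16,r1:Add1,r2:81,r3:19,r4:Add2
  c13: issue ADD r3<-Add3  regs: r0:16,r1:Add1,r2:81,r3:Add3,r4:Add2
  c14: CDB Mul1=57  regs: r0:16,r1:Add1,r2:81,r3:Add3,r4:Add2
  c15: CDB Add3=97  regs: r0:16,r1:Add1,r2:81,r3:97,r4:Add2
  c16: CDB Add1=24  regs: r0:16,r1:24,r2:81,r3:97,r4:Add2
  c17: -  regs: r0:16,r1:24,r2:81,r3:97,r4:Add2
  c18: CDB Add2=-8  regs: r0:16,r1:24,r2:81,r3:97,r4:-8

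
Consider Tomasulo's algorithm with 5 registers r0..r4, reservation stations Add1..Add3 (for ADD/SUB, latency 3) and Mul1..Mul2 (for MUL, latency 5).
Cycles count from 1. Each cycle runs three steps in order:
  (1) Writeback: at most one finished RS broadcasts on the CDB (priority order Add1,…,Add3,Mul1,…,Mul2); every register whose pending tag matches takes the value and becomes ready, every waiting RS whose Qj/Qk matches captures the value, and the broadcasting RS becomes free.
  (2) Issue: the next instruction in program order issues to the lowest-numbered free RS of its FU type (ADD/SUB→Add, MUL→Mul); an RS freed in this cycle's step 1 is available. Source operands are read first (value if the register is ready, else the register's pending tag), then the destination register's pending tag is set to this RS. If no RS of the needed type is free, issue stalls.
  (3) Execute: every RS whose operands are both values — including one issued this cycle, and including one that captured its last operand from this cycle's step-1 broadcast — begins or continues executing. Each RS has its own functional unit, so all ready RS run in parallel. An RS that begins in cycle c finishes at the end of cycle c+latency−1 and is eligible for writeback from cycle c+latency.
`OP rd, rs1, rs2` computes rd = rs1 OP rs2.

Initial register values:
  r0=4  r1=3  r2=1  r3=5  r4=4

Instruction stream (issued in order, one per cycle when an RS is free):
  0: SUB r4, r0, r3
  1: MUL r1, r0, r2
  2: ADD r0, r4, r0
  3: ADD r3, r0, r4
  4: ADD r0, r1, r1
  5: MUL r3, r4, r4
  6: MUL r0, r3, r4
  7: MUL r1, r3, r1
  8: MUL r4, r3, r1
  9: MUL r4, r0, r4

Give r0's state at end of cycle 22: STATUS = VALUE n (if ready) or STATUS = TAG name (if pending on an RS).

STATUS = VALUE -1

  c1: issue SUB r4<-Add1  regs: r0:4,r1:3,r2:1,r3:5,r4:Add1
  c2: issue MUL r1<-Mul1  regs: r0:4,r1:Mul1,r2:1,r3:5,r4:Add1
  c3: issue ADD r0<-Add2  regs: r0:Add2,r1:Mul1,r2:1,r3:5,r4:Add1
  c4: CDB Add1=-1; issue ADD r3<-Add1  regs: r0:Add2,r1:Mul1,r2:1,r3:Add1,r4:-1
  c5: issue ADD r0<-Add3  regs: r0:Add3,r1:Mul1,r2:1,r3:Add1,r4:-1
  c6: issue MUL r3<-Mul2  regs: r0:Add3,r1:Mul1,r2:1,r3:Mul2,r4:-1
  c7: CDB Add2=3; stall  regs: r0:Add3,r1:Mul1,r2:1,r3:Mul2,r4:-1
  c8: CDB Mul1=4; issue MUL r0<-Mul1  regs: r0:Mul1,r1:4,r2:1,r3:Mul2,r4:-1
  c9: stall  regs: r0:Mul1,r1:4,r2:1,r3:Mul2,r4:-1
  c10: CDB Add1=2; stall  regs: r0:Mul1,r1:4,r2:1,r3:Mul2,r4:-1
  c11: CDB Add3=8; stall  regs: r0:Mul1,r1:4,r2:1,r3:Mul2,r4:-1
  c12: CDB Mul2=1; issue MUL r1<-Mul2  regs: r0:Mul1,r1:Mul2,r2:1,r3:1,r4:-1
  c13: stall  regs: r0:Mul1,r1:Mul2,r2:1,r3:1,r4:-1
  c14: stall  regs: r0:Mul1,r1:Mul2,r2:1,r3:1,r4:-1
  c15: stall  regs: r0:Mul1,r1:Mul2,r2:1,r3:1,r4:-1
  c16: stall  regs: r0:Mul1,r1:Mul2,r2:1,r3:1,r4:-1
  c17: CDB Mul1=-1; issue MUL r4<-Mul1  regs: r0:-1,r1:Mul2,r2:1,r3:1,r4:Mul1
  c18: CDB Mul2=4; issue MUL r4<-Mul2  regs: r0:-1,r1:4,r2:1,r3:1,r4:Mul2
  c19: -  regs: r0:-1,r1:4,r2:1,r3:1,r4:Mul2
  c20: -  regs: r0:-1,r1:4,r2:1,r3:1,r4:Mul2
  c21: -  regs: r0:-1,r1:4,r2:1,r3:1,r4:Mul2
  c22: -  regs: r0:-1,r1:4,r2:1,r3:1,r4:Mul2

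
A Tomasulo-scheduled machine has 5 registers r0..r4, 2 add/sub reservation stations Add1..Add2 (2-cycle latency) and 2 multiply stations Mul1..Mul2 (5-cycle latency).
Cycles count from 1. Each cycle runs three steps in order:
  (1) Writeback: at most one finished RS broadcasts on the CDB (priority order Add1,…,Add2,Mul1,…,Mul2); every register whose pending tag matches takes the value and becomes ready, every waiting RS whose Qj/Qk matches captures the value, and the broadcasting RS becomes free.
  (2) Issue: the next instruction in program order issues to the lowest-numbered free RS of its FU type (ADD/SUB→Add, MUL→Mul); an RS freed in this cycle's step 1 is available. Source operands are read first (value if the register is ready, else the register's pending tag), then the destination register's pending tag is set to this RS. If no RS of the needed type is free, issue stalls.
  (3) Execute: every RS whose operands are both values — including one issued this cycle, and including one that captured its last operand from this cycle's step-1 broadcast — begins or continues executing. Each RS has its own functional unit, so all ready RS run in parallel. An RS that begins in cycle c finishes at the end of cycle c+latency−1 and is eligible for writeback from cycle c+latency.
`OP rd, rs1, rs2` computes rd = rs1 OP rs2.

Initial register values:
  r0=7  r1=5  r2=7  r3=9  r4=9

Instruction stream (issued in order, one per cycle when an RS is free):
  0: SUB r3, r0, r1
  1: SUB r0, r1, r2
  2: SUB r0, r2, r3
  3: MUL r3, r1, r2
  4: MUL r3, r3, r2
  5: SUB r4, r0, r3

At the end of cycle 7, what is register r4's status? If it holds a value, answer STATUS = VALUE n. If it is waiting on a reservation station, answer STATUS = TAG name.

STATUS = TAG Add1

  c1: issue SUB r3<-Add1  regs: r0:7,r1:5,r2:7,r3:Add1,r4:9
  c2: issue SUB r0<-Add2  regs: r0:Add2,r1:5,r2:7,r3:Add1,r4:9
  c3: CDB Add1=2; issue SUB r0<-Add1  regs: r0:Add1,r1:5,r2:7,r3:2,r4:9
  c4: CDB Add2=-2; issue MUL r3<-Mul1  regs: r0:Add1,r1:5,r2:7,r3:Mul1,r4:9
  c5: CDB Add1=5; issue MUL r3<-Mul2  regs: r0:5,r1:5,r2:7,r3:Mul2,r4:9
  c6: issue SUB r4<-Add1  regs: r0:5,r1:5,r2:7,r3:Mul2,r4:Add1
  c7: -  regs: r0:5,r1:5,r2:7,r3:Mul2,r4:Add1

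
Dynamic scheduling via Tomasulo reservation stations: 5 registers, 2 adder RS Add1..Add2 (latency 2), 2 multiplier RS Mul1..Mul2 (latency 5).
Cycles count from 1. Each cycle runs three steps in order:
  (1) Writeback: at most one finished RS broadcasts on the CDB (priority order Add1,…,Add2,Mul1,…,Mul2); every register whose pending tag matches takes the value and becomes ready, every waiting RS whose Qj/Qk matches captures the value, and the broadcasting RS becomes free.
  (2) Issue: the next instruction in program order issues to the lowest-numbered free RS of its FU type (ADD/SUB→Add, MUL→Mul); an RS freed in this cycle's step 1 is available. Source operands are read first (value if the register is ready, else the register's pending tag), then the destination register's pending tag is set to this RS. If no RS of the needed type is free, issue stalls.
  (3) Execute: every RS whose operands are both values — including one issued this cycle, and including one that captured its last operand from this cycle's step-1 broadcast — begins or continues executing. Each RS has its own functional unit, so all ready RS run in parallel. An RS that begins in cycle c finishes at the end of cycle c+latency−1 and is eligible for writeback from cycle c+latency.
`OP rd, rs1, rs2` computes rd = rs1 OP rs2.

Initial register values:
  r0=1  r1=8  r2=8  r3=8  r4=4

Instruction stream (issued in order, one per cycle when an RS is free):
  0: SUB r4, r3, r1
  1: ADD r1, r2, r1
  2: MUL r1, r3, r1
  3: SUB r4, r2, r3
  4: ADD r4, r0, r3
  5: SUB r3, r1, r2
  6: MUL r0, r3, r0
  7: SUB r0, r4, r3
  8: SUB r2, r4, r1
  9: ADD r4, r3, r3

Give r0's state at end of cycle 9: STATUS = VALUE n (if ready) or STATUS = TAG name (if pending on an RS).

STATUS = TAG Add2

  c1: issue SUB r4<-Add1  regs: r0:1,r1:8,r2:8,r3:8,r4:Add1
  c2: issue ADD r1<-Add2  regs: r0:1,r1:Add2,r2:8,r3:8,r4:Add1
  c3: CDB Add1=0; issue MUL r1<-Mul1  regs: r0:1,r1:Mul1,r2:8,r3:8,r4:0
  c4: CDB Add2=16; issue SUB r4<-Add1  regs: r0:1,r1:Mul1,r2:8,r3:8,r4:Add1
  c5: issue ADD r4<-Add2  regs: r0:1,r1:Mul1,r2:8,r3:8,r4:Add2
  c6: CDB Add1=0; issue SUB r3<-Add1  regs: r0:1,r1:Mul1,r2:8,r3:Add1,r4:Add2
  c7: CDB Add2=9; issue MUL r0<-Mul2  regs: r0:Mul2,r1:Mul1,r2:8,r3:Add1,r4:9
  c8: issue SUB r0<-Add2  regs: r0:Add2,r1:Mul1,r2:8,r3:Add1,r4:9
  c9: CDB Mul1=128; stall  regs: r0:Add2,r1:128,r2:8,r3:Add1,r4:9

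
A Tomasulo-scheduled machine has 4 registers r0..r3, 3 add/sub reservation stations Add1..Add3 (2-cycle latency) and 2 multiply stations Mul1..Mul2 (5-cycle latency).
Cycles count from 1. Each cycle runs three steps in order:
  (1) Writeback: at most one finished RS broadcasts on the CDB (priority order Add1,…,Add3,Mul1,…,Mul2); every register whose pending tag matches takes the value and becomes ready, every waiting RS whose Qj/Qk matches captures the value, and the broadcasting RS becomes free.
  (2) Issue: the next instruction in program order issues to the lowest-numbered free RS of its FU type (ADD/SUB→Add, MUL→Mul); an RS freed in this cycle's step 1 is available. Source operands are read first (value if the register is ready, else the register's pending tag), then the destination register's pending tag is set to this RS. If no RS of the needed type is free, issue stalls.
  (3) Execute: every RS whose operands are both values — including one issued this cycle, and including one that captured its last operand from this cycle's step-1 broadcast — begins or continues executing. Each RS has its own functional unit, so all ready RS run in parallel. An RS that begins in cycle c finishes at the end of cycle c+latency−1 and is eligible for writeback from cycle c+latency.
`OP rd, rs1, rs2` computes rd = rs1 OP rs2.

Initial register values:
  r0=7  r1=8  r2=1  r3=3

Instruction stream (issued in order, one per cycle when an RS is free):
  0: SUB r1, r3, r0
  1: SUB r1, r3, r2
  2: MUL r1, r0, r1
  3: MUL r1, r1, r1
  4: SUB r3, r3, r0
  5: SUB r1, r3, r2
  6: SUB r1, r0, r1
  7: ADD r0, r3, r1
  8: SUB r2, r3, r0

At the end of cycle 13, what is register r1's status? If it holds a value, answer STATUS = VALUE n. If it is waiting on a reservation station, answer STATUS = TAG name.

cycle 1: issue SUB r1<-Add1 // r0:7,r1:Add1,r2:1,r3:3
cycle 2: issue SUB r1<-Add2 // r0:7,r1:Add2,r2:1,r3:3
cycle 3: CDB Add1=-4; issue MUL r1<-Mul1 // r0:7,r1:Mul1,r2:1,r3:3
cycle 4: CDB Add2=2; issue MUL r1<-Mul2 // r0:7,r1:Mul2,r2:1,r3:3
cycle 5: issue SUB r3<-Add1 // r0:7,r1:Mul2,r2:1,r3:Add1
cycle 6: issue SUB r1<-Add2 // r0:7,r1:Add2,r2:1,r3:Add1
cycle 7: CDB Add1=-4; issue SUB r1<-Add1 // r0:7,r1:Add1,r2:1,r3:-4
cycle 8: issue ADD r0<-Add3 // r0:Add3,r1:Add1,r2:1,r3:-4
cycle 9: CDB Add2=-5; issue SUB r2<-Add2 // r0:Add3,r1:Add1,r2:Add2,r3:-4
cycle 10: CDB Mul1=14 // r0:Add3,r1:Add1,r2:Add2,r3:-4
cycle 11: CDB Add1=12 // r0:Add3,r1:12,r2:Add2,r3:-4
cycle 12: - // r0:Add3,r1:12,r2:Add2,r3:-4
cycle 13: CDB Add3=8 // r0:8,r1:12,r2:Add2,r3:-4

STATUS = VALUE 12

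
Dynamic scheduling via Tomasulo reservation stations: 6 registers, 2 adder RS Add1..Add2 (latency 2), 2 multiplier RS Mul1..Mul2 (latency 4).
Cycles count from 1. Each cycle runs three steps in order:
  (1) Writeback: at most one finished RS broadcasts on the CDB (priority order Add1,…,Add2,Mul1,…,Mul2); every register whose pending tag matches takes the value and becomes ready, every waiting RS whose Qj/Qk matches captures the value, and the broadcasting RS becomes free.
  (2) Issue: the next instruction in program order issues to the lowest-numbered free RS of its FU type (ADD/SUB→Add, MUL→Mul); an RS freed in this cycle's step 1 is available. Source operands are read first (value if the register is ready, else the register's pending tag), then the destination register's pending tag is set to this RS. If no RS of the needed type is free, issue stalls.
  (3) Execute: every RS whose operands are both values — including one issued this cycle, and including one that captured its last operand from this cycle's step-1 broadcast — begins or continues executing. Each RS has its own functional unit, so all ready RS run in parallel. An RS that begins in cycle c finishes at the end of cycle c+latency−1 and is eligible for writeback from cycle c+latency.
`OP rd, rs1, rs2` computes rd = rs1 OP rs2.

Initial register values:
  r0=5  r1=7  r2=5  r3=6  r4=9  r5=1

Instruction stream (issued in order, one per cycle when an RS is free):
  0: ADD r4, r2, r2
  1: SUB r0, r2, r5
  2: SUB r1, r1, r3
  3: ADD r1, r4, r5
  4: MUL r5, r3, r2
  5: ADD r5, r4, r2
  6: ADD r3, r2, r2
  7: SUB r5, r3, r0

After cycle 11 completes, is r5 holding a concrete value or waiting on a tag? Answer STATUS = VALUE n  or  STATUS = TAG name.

  c1: issue ADD r4<-Add1  regs: r0:5,r1:7,r2:5,r3:6,r4:Add1,r5:1
  c2: issue SUB r0<-Add2  regs: r0:Add2,r1:7,r2:5,r3:6,r4:Add1,r5:1
  c3: CDB Add1=10; issue SUB r1<-Add1  regs: r0:Add2,r1:Add1,r2:5,r3:6,r4:10,r5:1
  c4: CDB Add2=4; issue ADD r1<-Add2  regs: r0:4,r1:Add2,r2:5,r3:6,r4:10,r5:1
  c5: CDB Add1=1; issue MUL r5<-Mul1  regs: r0:4,r1:Add2,r2:5,r3:6,r4:10,r5:Mul1
  c6: CDB Add2=11; issue ADD r5<-Add1  regs: r0:4,r1:11,r2:5,r3:6,r4:10,r5:Add1
  c7: issue ADD r3<-Add2  regs: r0:4,r1:11,r2:5,r3:Add2,r4:10,r5:Add1
  c8: CDB Add1=15; issue SUB r5<-Add1  regs: r0:4,r1:11,r2:5,r3:Add2,r4:10,r5:Add1
  c9: CDB Add2=10  regs: r0:4,r1:11,r2:5,r3:10,r4:10,r5:Add1
  c10: CDB Mul1=30  regs: r0:4,r1:11,r2:5,r3:10,r4:10,r5:Add1
  c11: CDB Add1=6  regs: r0:4,r1:11,r2:5,r3:10,r4:10,r5:6

STATUS = VALUE 6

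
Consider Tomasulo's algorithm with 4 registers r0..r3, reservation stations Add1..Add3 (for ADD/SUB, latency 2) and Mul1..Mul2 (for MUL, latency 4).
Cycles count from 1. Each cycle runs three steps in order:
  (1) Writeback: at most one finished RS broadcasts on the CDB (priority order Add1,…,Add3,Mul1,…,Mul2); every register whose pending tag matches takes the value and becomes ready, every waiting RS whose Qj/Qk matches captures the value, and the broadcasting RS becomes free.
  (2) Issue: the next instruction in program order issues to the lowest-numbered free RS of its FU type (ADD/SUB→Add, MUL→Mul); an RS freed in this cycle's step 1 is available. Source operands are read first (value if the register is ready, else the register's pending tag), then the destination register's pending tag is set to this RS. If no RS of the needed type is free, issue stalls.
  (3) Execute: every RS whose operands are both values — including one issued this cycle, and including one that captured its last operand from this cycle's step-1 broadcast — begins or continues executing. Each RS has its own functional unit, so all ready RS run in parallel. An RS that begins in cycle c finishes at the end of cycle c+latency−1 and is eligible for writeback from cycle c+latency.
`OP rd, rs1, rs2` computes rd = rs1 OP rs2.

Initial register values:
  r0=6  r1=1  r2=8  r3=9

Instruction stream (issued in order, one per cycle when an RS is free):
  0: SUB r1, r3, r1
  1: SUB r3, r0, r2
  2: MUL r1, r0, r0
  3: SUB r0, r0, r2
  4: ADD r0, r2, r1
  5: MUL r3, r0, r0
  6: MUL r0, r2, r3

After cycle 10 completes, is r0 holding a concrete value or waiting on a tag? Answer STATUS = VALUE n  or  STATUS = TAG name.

c1: issue SUB r1<-Add1 | r0:6,r1:Add1,r2:8,r3:9
c2: issue SUB r3<-Add2 | r0:6,r1:Add1,r2:8,r3:Add2
c3: CDB Add1=8; issue MUL r1<-Mul1 | r0:6,r1:Mul1,r2:8,r3:Add2
c4: CDB Add2=-2; issue SUB r0<-Add1 | r0:Add1,r1:Mul1,r2:8,r3:-2
c5: issue ADD r0<-Add2 | r0:Add2,r1:Mul1,r2:8,r3:-2
c6: CDB Add1=-2; issue MUL r3<-Mul2 | r0:Add2,r1:Mul1,r2:8,r3:Mul2
c7: CDB Mul1=36; issue MUL r0<-Mul1 | r0:Mul1,r1:36,r2:8,r3:Mul2
c8: - | r0:Mul1,r1:36,r2:8,r3:Mul2
c9: CDB Add2=44 | r0:Mul1,r1:36,r2:8,r3:Mul2
c10: - | r0:Mul1,r1:36,r2:8,r3:Mul2

STATUS = TAG Mul1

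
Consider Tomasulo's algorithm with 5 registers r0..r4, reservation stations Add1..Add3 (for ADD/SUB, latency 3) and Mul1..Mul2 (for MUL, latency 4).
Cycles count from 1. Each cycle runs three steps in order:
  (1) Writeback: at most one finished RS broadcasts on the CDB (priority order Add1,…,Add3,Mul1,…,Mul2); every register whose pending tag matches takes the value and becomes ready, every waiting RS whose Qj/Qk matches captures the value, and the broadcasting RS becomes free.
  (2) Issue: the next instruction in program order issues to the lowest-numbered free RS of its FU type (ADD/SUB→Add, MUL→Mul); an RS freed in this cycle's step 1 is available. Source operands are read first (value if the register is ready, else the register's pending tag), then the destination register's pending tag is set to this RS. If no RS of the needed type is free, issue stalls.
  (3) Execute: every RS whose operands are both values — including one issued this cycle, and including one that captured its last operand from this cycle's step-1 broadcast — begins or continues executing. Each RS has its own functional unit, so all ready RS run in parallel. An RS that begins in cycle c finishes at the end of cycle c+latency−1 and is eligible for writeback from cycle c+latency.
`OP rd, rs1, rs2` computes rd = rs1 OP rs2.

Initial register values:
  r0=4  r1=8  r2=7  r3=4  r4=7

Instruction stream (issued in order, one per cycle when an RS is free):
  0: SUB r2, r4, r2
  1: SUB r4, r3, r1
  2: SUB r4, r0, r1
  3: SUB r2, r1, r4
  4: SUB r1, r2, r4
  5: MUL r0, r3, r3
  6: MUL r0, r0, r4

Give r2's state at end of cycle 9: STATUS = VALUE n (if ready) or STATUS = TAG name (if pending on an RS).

c1: issue SUB r2<-Add1 | r0:4,r1:8,r2:Add1,r3:4,r4:7
c2: issue SUB r4<-Add2 | r0:4,r1:8,r2:Add1,r3:4,r4:Add2
c3: issue SUB r4<-Add3 | r0:4,r1:8,r2:Add1,r3:4,r4:Add3
c4: CDB Add1=0; issue SUB r2<-Add1 | r0:4,r1:8,r2:Add1,r3:4,r4:Add3
c5: CDB Add2=-4; issue SUB r1<-Add2 | r0:4,r1:Add2,r2:Add1,r3:4,r4:Add3
c6: CDB Add3=-4; issue MUL r0<-Mul1 | r0:Mul1,r1:Add2,r2:Add1,r3:4,r4:-4
c7: issue MUL r0<-Mul2 | r0:Mul2,r1:Add2,r2:Add1,r3:4,r4:-4
c8: - | r0:Mul2,r1:Add2,r2:Add1,r3:4,r4:-4
c9: CDB Add1=12 | r0:Mul2,r1:Add2,r2:12,r3:4,r4:-4

STATUS = VALUE 12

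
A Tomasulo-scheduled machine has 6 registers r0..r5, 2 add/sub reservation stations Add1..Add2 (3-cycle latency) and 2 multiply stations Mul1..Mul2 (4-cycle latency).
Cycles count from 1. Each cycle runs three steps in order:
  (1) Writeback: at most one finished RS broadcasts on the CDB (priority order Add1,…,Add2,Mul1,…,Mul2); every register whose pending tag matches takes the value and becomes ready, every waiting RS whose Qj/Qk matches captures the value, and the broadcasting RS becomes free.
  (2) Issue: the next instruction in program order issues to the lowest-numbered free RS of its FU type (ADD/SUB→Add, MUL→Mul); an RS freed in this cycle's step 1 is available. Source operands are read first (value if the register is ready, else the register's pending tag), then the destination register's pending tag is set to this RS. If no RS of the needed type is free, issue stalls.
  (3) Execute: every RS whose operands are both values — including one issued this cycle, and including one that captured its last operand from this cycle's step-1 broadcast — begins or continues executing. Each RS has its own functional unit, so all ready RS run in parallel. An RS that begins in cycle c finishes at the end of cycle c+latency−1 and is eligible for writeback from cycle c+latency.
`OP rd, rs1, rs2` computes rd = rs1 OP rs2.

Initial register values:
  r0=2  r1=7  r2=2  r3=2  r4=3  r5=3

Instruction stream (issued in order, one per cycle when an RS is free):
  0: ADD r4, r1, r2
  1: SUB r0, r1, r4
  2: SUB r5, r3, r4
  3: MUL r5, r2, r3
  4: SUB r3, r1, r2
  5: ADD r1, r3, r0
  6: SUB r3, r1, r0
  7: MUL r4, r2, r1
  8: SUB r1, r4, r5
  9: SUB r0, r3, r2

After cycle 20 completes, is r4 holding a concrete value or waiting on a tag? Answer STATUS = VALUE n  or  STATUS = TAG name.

c1: issue ADD r4<-Add1 | r0:2,r1:7,r2:2,r3:2,r4:Add1,r5:3
c2: issue SUB r0<-Add2 | r0:Add2,r1:7,r2:2,r3:2,r4:Add1,r5:3
c3: stall | r0:Add2,r1:7,r2:2,r3:2,r4:Add1,r5:3
c4: CDB Add1=9; issue SUB r5<-Add1 | r0:Add2,r1:7,r2:2,r3:2,r4:9,r5:Add1
c5: issue MUL r5<-Mul1 | r0:Add2,r1:7,r2:2,r3:2,r4:9,r5:Mul1
c6: stall | r0:Add2,r1:7,r2:2,r3:2,r4:9,r5:Mul1
c7: CDB Add1=-7; issue SUB r3<-Add1 | r0:Add2,r1:7,r2:2,r3:Add1,r4:9,r5:Mul1
c8: CDB Add2=-2; issue ADD r1<-Add2 | r0:-2,r1:Add2,r2:2,r3:Add1,r4:9,r5:Mul1
c9: CDB Mul1=4; stall | r0:-2,r1:Add2,r2:2,r3:Add1,r4:9,r5:4
c10: CDB Add1=5; issue SUB r3<-Add1 | r0:-2,r1:Add2,r2:2,r3:Add1,r4:9,r5:4
c11: issue MUL r4<-Mul1 | r0:-2,r1:Add2,r2:2,r3:Add1,r4:Mul1,r5:4
c12: stall | r0:-2,r1:Add2,r2:2,r3:Add1,r4:Mul1,r5:4
c13: CDB Add2=3; issue SUB r1<-Add2 | r0:-2,r1:Add2,r2:2,r3:Add1,r4:Mul1,r5:4
c14: stall | r0:-2,r1:Add2,r2:2,r3:Add1,r4:Mul1,r5:4
c15: stall | r0:-2,r1:Add2,r2:2,r3:Add1,r4:Mul1,r5:4
c16: CDB Add1=5; issue SUB r0<-Add1 | r0:Add1,r1:Add2,r2:2,r3:5,r4:Mul1,r5:4
c17: CDB Mul1=6 | r0:Add1,r1:Add2,r2:2,r3:5,r4:6,r5:4
c18: - | r0:Add1,r1:Add2,r2:2,r3:5,r4:6,r5:4
c19: CDB Add1=3 | r0:3,r1:Add2,r2:2,r3:5,r4:6,r5:4
c20: CDB Add2=2 | r0:3,r1:2,r2:2,r3:5,r4:6,r5:4

STATUS = VALUE 6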